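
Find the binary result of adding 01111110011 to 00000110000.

Add column by column from the right: bit + bit + carry-in; write the sum mod 2, carry 1 when the sum is 2 or 3.
carry:  11111100000
        01111110011
+       00000110000
-------------------
       010000100011
(the carry out of the leftmost column, 0, becomes the leading bit)
Decimal check:
  01111110011 = 512 + 256 + 128 + 64 + 32 + 16 + 2 + 1 = 1011
  00000110000 = 32 + 16 = 48
  1011 + 48 = 1059, and 010000100011 = 1024 + 32 + 2 + 1 = 1059 ✓



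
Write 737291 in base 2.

Using repeated division by 2:
737291 ÷ 2 = 368645 remainder 1
368645 ÷ 2 = 184322 remainder 1
184322 ÷ 2 = 92161 remainder 0
92161 ÷ 2 = 46080 remainder 1
46080 ÷ 2 = 23040 remainder 0
23040 ÷ 2 = 11520 remainder 0
11520 ÷ 2 = 5760 remainder 0
5760 ÷ 2 = 2880 remainder 0
2880 ÷ 2 = 1440 remainder 0
1440 ÷ 2 = 720 remainder 0
720 ÷ 2 = 360 remainder 0
360 ÷ 2 = 180 remainder 0
180 ÷ 2 = 90 remainder 0
90 ÷ 2 = 45 remainder 0
45 ÷ 2 = 22 remainder 1
22 ÷ 2 = 11 remainder 0
11 ÷ 2 = 5 remainder 1
5 ÷ 2 = 2 remainder 1
2 ÷ 2 = 1 remainder 0
1 ÷ 2 = 0 remainder 1
Reading remainders bottom to top: 10110100000000001011



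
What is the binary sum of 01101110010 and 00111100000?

Add column by column from the right: bit + bit + carry-in; write the sum mod 2, carry 1 when the sum is 2 or 3.
carry:  11111000000
        01101110010
+       00111100000
-------------------
       010101010010
(the carry out of the leftmost column, 0, becomes the leading bit)
Decimal check:
  01101110010 = 512 + 256 + 64 + 32 + 16 + 2 = 882
  00111100000 = 256 + 128 + 64 + 32 = 480
  882 + 480 = 1362, and 010101010010 = 1024 + 256 + 64 + 16 + 2 = 1362 ✓



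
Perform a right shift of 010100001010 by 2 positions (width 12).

Original: 010100001010 (decimal 1290)
Shift right by 2 positions
Drop the 2 low bits; fill with zeros on the left
Result: 000101000010 (decimal 322)
Equivalent: 1290 >> 2 = 1290 ÷ 2^2 = 322



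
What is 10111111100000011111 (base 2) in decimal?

Sum of powers of 2 for each 1-bit:
2^0 + 2^1 + 2^2 + 2^3 + 2^4 + 2^11 + 2^12 + 2^13 + 2^14 + 2^15 + 2^16 + 2^17 + 2^19
= 1 + 2 + 4 + 8 + 16 + 2048 + 4096 + 8192 + 16384 + 32768 + 65536 + 131072 + 524288
= 784415



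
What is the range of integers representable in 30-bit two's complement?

For 30-bit two's complement:
Minimum: -2^29 = -536870912
Maximum: 2^29 - 1 = 536870911



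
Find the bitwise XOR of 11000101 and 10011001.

XOR: 1 when bits differ
  11000101
^ 10011001
----------
  01011100
Decimal: 197 ^ 153 = 92



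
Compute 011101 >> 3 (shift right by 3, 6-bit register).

Original: 011101 (decimal 29)
Shift right by 3 positions
Drop the 3 low bits; fill with zeros on the left
Result: 000011 (decimal 3)
Equivalent: 29 >> 3 = 29 ÷ 2^3 = 3



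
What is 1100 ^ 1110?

XOR: 1 when bits differ
  1100
^ 1110
------
  0010
Decimal: 12 ^ 14 = 2



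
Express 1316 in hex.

Using repeated division by 16 (digits 10–15 are A–F):
1316 ÷ 16 = 82 remainder 4
82 ÷ 16 = 5 remainder 2
5 ÷ 16 = 0 remainder 5
Reading remainders bottom to top: 524



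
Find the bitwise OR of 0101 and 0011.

OR: 1 when either bit is 1
  0101
| 0011
------
  0111
Decimal: 5 | 3 = 7



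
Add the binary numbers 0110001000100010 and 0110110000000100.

Add column by column from the right: bit + bit + carry-in; write the sum mod 2, carry 1 when the sum is 2 or 3.
carry:  1100000000000000
        0110001000100010
+       0110110000000100
------------------------
       01100111000100110
(the carry out of the leftmost column, 0, becomes the leading bit)
Decimal check:
  0110001000100010 = 16384 + 8192 + 512 + 32 + 2 = 25122
  0110110000000100 = 16384 + 8192 + 2048 + 1024 + 4 = 27652
  25122 + 27652 = 52774, and 01100111000100110 = 32768 + 16384 + 2048 + 1024 + 512 + 32 + 4 + 2 = 52774 ✓



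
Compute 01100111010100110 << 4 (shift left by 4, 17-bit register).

Original: 01100111010100110 (decimal 52902)
Shift left by 4 positions
Append 4 zeros on the right and drop the 4 high bits that overflow the 17-bit width
Result: 01110101001100000 (decimal 60000)
Equivalent: 52902 << 4 = 52902 × 2^4 = 846432, truncated to 17 bits = 60000



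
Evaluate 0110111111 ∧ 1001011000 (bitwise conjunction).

AND: 1 only when both bits are 1
  0110111111
& 1001011000
------------
  0000011000
Decimal: 447 & 600 = 24



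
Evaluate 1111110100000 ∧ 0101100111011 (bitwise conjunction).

AND: 1 only when both bits are 1
  1111110100000
& 0101100111011
---------------
  0101100100000
Decimal: 8096 & 2875 = 2848



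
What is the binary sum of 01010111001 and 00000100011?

Add column by column from the right: bit + bit + carry-in; write the sum mod 2, carry 1 when the sum is 2 or 3.
carry:  00001000110
        01010111001
+       00000100011
-------------------
       001011011100
(the carry out of the leftmost column, 0, becomes the leading bit)
Decimal check:
  01010111001 = 512 + 128 + 32 + 16 + 8 + 1 = 697
  00000100011 = 32 + 2 + 1 = 35
  697 + 35 = 732, and 001011011100 = 512 + 128 + 64 + 16 + 8 + 4 = 732 ✓



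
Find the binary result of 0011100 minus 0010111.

Method 1 - Direct subtraction (column by column from the right: bit − bit − borrow-in; if negative, add 2 and borrow 1 from the next column):
borrow: 0001110
        0011100
-       0010111
---------------
        0000101

Method 2 - Add two's complement:
Two's complement of 0010111: invert → 1101000, add 1 → 1101001
  0011100
+ 1101001
---------
 10000101  (end carry out of the top bit = 1)
Discarding the end carry: 0000101
Decimal check:
  0011100 = 16 + 8 + 4 = 28
  0010111 = 16 + 4 + 2 + 1 = 23
  28 - 23 = 5, and 0000101 = 4 + 1 = 5 ✓



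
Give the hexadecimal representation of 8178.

Using repeated division by 16 (digits 10–15 are A–F):
8178 ÷ 16 = 511 remainder 2
511 ÷ 16 = 31 remainder 15 (F)
31 ÷ 16 = 1 remainder 15 (F)
1 ÷ 16 = 0 remainder 1
Reading remainders bottom to top: 1FF2



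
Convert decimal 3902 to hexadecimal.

Using repeated division by 16 (digits 10–15 are A–F):
3902 ÷ 16 = 243 remainder 14 (E)
243 ÷ 16 = 15 remainder 3
15 ÷ 16 = 0 remainder 15 (F)
Reading remainders bottom to top: F3E



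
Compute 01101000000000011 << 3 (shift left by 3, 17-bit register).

Original: 01101000000000011 (decimal 53251)
Shift left by 3 positions
Append 3 zeros on the right and drop the 3 high bits that overflow the 17-bit width
Result: 01000000000011000 (decimal 32792)
Equivalent: 53251 << 3 = 53251 × 2^3 = 426008, truncated to 17 bits = 32792



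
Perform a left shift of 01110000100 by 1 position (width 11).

Original: 01110000100 (decimal 900)
Shift left by 1 position
Append 1 zero on the right
Result: 11100001000 (decimal 1800)
Equivalent: 900 << 1 = 900 × 2^1 = 1800



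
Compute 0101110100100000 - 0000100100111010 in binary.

Method 1 - Direct subtraction (column by column from the right: bit − bit − borrow-in; if negative, add 2 and borrow 1 from the next column):
borrow: 0000011111111100
        0101110100100000
-       0000100100111010
------------------------
        0101001111100110

Method 2 - Add two's complement:
Two's complement of 0000100100111010: invert → 1111011011000101, add 1 → 1111011011000110
  0101110100100000
+ 1111011011000110
------------------
 10101001111100110  (end carry out of the top bit = 1)
Discarding the end carry: 0101001111100110
Decimal check:
  0101110100100000 = 16384 + 4096 + 2048 + 1024 + 256 + 32 = 23840
  0000100100111010 = 2048 + 256 + 32 + 16 + 8 + 2 = 2362
  23840 - 2362 = 21478, and 0101001111100110 = 16384 + 4096 + 512 + 256 + 128 + 64 + 32 + 4 + 2 = 21478 ✓



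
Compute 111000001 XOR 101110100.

XOR: 1 when bits differ
  111000001
^ 101110100
-----------
  010110101
Decimal: 449 ^ 372 = 181



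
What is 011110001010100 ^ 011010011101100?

XOR: 1 when bits differ
  011110001010100
^ 011010011101100
-----------------
  000100010111000
Decimal: 15444 ^ 13548 = 2232



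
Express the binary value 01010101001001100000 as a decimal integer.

Sum of powers of 2 for each 1-bit:
2^5 + 2^6 + 2^9 + 2^12 + 2^14 + 2^16 + 2^18
= 32 + 64 + 512 + 4096 + 16384 + 65536 + 262144
= 348768



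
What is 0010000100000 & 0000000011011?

AND: 1 only when both bits are 1
  0010000100000
& 0000000011011
---------------
  0000000000000
Decimal: 1056 & 27 = 0



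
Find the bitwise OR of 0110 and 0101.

OR: 1 when either bit is 1
  0110
| 0101
------
  0111
Decimal: 6 | 5 = 7



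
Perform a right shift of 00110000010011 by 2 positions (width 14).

Original: 00110000010011 (decimal 3091)
Shift right by 2 positions
Drop the 2 low bits; fill with zeros on the left
Result: 00001100000100 (decimal 772)
Equivalent: 3091 >> 2 = 3091 ÷ 2^2 = 772



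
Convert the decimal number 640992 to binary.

Using repeated division by 2:
640992 ÷ 2 = 320496 remainder 0
320496 ÷ 2 = 160248 remainder 0
160248 ÷ 2 = 80124 remainder 0
80124 ÷ 2 = 40062 remainder 0
40062 ÷ 2 = 20031 remainder 0
20031 ÷ 2 = 10015 remainder 1
10015 ÷ 2 = 5007 remainder 1
5007 ÷ 2 = 2503 remainder 1
2503 ÷ 2 = 1251 remainder 1
1251 ÷ 2 = 625 remainder 1
625 ÷ 2 = 312 remainder 1
312 ÷ 2 = 156 remainder 0
156 ÷ 2 = 78 remainder 0
78 ÷ 2 = 39 remainder 0
39 ÷ 2 = 19 remainder 1
19 ÷ 2 = 9 remainder 1
9 ÷ 2 = 4 remainder 1
4 ÷ 2 = 2 remainder 0
2 ÷ 2 = 1 remainder 0
1 ÷ 2 = 0 remainder 1
Reading remainders bottom to top: 10011100011111100000



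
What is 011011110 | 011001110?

OR: 1 when either bit is 1
  011011110
| 011001110
-----------
  011011110
Decimal: 222 | 206 = 222



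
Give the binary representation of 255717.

Using repeated division by 2:
255717 ÷ 2 = 127858 remainder 1
127858 ÷ 2 = 63929 remainder 0
63929 ÷ 2 = 31964 remainder 1
31964 ÷ 2 = 15982 remainder 0
15982 ÷ 2 = 7991 remainder 0
7991 ÷ 2 = 3995 remainder 1
3995 ÷ 2 = 1997 remainder 1
1997 ÷ 2 = 998 remainder 1
998 ÷ 2 = 499 remainder 0
499 ÷ 2 = 249 remainder 1
249 ÷ 2 = 124 remainder 1
124 ÷ 2 = 62 remainder 0
62 ÷ 2 = 31 remainder 0
31 ÷ 2 = 15 remainder 1
15 ÷ 2 = 7 remainder 1
7 ÷ 2 = 3 remainder 1
3 ÷ 2 = 1 remainder 1
1 ÷ 2 = 0 remainder 1
Reading remainders bottom to top: 111110011011100101



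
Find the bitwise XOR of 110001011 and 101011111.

XOR: 1 when bits differ
  110001011
^ 101011111
-----------
  011010100
Decimal: 395 ^ 351 = 212



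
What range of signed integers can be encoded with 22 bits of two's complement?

For 22-bit two's complement:
Minimum: -2^21 = -2097152
Maximum: 2^21 - 1 = 2097151



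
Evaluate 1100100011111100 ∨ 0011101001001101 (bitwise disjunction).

OR: 1 when either bit is 1
  1100100011111100
| 0011101001001101
------------------
  1111101011111101
Decimal: 51452 | 14925 = 64253



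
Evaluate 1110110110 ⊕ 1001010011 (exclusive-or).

XOR: 1 when bits differ
  1110110110
^ 1001010011
------------
  0111100101
Decimal: 950 ^ 595 = 485



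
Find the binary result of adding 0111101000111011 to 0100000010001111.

Add column by column from the right: bit + bit + carry-in; write the sum mod 2, carry 1 when the sum is 2 or 3.
carry:  1000000001111110
        0111101000111011
+       0100000010001111
------------------------
       01011101011001010
(the carry out of the leftmost column, 0, becomes the leading bit)
Decimal check:
  0111101000111011 = 16384 + 8192 + 4096 + 2048 + 512 + 32 + 16 + 8 + 2 + 1 = 31291
  0100000010001111 = 16384 + 128 + 8 + 4 + 2 + 1 = 16527
  31291 + 16527 = 47818, and 01011101011001010 = 32768 + 8192 + 4096 + 2048 + 512 + 128 + 64 + 8 + 2 = 47818 ✓



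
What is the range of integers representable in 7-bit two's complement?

For 7-bit two's complement:
Minimum: -2^6 = -64
Maximum: 2^6 - 1 = 63



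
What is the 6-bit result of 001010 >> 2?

Original: 001010 (decimal 10)
Shift right by 2 positions
Drop the 2 low bits; fill with zeros on the left
Result: 000010 (decimal 2)
Equivalent: 10 >> 2 = 10 ÷ 2^2 = 2



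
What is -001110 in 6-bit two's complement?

Original: 001110
Step 1 - Invert all bits: 110001
Step 2 - Add 1: 110010
Verification: 001110 + 110010 = 1000000; discarding the end carry (carry out of the top bit) leaves the 6-bit value 000000, as required for x + (-x)



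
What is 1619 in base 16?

Using repeated division by 16 (digits 10–15 are A–F):
1619 ÷ 16 = 101 remainder 3
101 ÷ 16 = 6 remainder 5
6 ÷ 16 = 0 remainder 6
Reading remainders bottom to top: 653



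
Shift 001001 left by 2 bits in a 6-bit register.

Original: 001001 (decimal 9)
Shift left by 2 positions
Append 2 zeros on the right
Result: 100100 (decimal 36)
Equivalent: 9 << 2 = 9 × 2^2 = 36



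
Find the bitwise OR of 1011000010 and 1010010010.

OR: 1 when either bit is 1
  1011000010
| 1010010010
------------
  1011010010
Decimal: 706 | 658 = 722



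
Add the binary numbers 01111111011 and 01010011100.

Add column by column from the right: bit + bit + carry-in; write the sum mod 2, carry 1 when the sum is 2 or 3.
carry:  11111110000
        01111111011
+       01010011100
-------------------
       011010010111
(the carry out of the leftmost column, 0, becomes the leading bit)
Decimal check:
  01111111011 = 512 + 256 + 128 + 64 + 32 + 16 + 8 + 2 + 1 = 1019
  01010011100 = 512 + 128 + 16 + 8 + 4 = 668
  1019 + 668 = 1687, and 011010010111 = 1024 + 512 + 128 + 16 + 4 + 2 + 1 = 1687 ✓



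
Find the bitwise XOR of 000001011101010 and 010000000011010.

XOR: 1 when bits differ
  000001011101010
^ 010000000011010
-----------------
  010001011110000
Decimal: 746 ^ 8218 = 8944



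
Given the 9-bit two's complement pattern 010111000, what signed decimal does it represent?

Binary: 010111000
Sign bit: 0 (non-negative)
Read directly as an unsigned value:
010111000 = 128 + 32 + 16 + 8 = 184
Value: 184



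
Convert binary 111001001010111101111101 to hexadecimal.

Group into 4-bit nibbles from right:
  1110 = E
  0100 = 4
  1010 = A
  1111 = F
  0111 = 7
  1101 = D
Result: E4AF7D



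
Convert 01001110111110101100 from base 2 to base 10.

Sum of powers of 2 for each 1-bit:
2^2 + 2^3 + 2^5 + 2^7 + 2^8 + 2^9 + 2^10 + 2^11 + 2^13 + 2^14 + 2^15 + 2^18
= 4 + 8 + 32 + 128 + 256 + 512 + 1024 + 2048 + 8192 + 16384 + 32768 + 262144
= 323500



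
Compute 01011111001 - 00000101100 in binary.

Method 1 - Direct subtraction (column by column from the right: bit − bit − borrow-in; if negative, add 2 and borrow 1 from the next column):
borrow: 00000011000
        01011111001
-       00000101100
-------------------
        01011001101

Method 2 - Add two's complement:
Two's complement of 00000101100: invert → 11111010011, add 1 → 11111010100
  01011111001
+ 11111010100
-------------
 101011001101  (end carry out of the top bit = 1)
Discarding the end carry: 01011001101
Decimal check:
  01011111001 = 512 + 128 + 64 + 32 + 16 + 8 + 1 = 761
  00000101100 = 32 + 8 + 4 = 44
  761 - 44 = 717, and 01011001101 = 512 + 128 + 64 + 8 + 4 + 1 = 717 ✓



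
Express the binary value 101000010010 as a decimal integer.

Sum of powers of 2 for each 1-bit:
2^1 + 2^4 + 2^9 + 2^11
= 2 + 16 + 512 + 2048
= 2578



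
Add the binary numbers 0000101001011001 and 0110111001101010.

Add column by column from the right: bit + bit + carry-in; write the sum mod 2, carry 1 when the sum is 2 or 3.
carry:  0001110011110000
        0000101001011001
+       0110111001101010
------------------------
       00111100011000011
(the carry out of the leftmost column, 0, becomes the leading bit)
Decimal check:
  0000101001011001 = 2048 + 512 + 64 + 16 + 8 + 1 = 2649
  0110111001101010 = 16384 + 8192 + 2048 + 1024 + 512 + 64 + 32 + 8 + 2 = 28266
  2649 + 28266 = 30915, and 00111100011000011 = 16384 + 8192 + 4096 + 2048 + 128 + 64 + 2 + 1 = 30915 ✓



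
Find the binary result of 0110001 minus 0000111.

Method 1 - Direct subtraction (column by column from the right: bit − bit − borrow-in; if negative, add 2 and borrow 1 from the next column):
borrow: 0011100
        0110001
-       0000111
---------------
        0101010

Method 2 - Add two's complement:
Two's complement of 0000111: invert → 1111000, add 1 → 1111001
  0110001
+ 1111001
---------
 10101010  (end carry out of the top bit = 1)
Discarding the end carry: 0101010
Decimal check:
  0110001 = 32 + 16 + 1 = 49
  0000111 = 4 + 2 + 1 = 7
  49 - 7 = 42, and 0101010 = 32 + 8 + 2 = 42 ✓



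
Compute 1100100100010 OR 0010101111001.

OR: 1 when either bit is 1
  1100100100010
| 0010101111001
---------------
  1110101111011
Decimal: 6434 | 1401 = 7547



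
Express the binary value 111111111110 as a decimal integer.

Sum of powers of 2 for each 1-bit:
2^1 + 2^2 + 2^3 + 2^4 + 2^5 + 2^6 + 2^7 + 2^8 + 2^9 + 2^10 + 2^11
= 2 + 4 + 8 + 16 + 32 + 64 + 128 + 256 + 512 + 1024 + 2048
= 4094



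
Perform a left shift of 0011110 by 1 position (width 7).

Original: 0011110 (decimal 30)
Shift left by 1 position
Append 1 zero on the right
Result: 0111100 (decimal 60)
Equivalent: 30 << 1 = 30 × 2^1 = 60



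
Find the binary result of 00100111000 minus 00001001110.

Method 1 - Direct subtraction (column by column from the right: bit − bit − borrow-in; if negative, add 2 and borrow 1 from the next column):
borrow: 00110011100
        00100111000
-       00001001110
-------------------
        00011101010

Method 2 - Add two's complement:
Two's complement of 00001001110: invert → 11110110001, add 1 → 11110110010
  00100111000
+ 11110110010
-------------
 100011101010  (end carry out of the top bit = 1)
Discarding the end carry: 00011101010
Decimal check:
  00100111000 = 256 + 32 + 16 + 8 = 312
  00001001110 = 64 + 8 + 4 + 2 = 78
  312 - 78 = 234, and 00011101010 = 128 + 64 + 32 + 8 + 2 = 234 ✓



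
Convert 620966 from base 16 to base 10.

Expand by place value (powers of 16):
620966 = 6 × 16^5 + 2 × 16^4 + 0 × 16^3 + 9 × 16^2 + 6 × 16^1 + 6 × 16^0
= 6 × 1048576 + 2 × 65536 + 0 × 4096 + 9 × 256 + 6 × 16 + 6 × 1
= 6291456 + 131072 + 0 + 2304 + 96 + 6
= 6424934



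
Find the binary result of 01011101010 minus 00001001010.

Method 1 - Direct subtraction (column by column from the right: bit − bit − borrow-in; if negative, add 2 and borrow 1 from the next column):
borrow: 00000000000
        01011101010
-       00001001010
-------------------
        01010100000

Method 2 - Add two's complement:
Two's complement of 00001001010: invert → 11110110101, add 1 → 11110110110
  01011101010
+ 11110110110
-------------
 101010100000  (end carry out of the top bit = 1)
Discarding the end carry: 01010100000
Decimal check:
  01011101010 = 512 + 128 + 64 + 32 + 8 + 2 = 746
  00001001010 = 64 + 8 + 2 = 74
  746 - 74 = 672, and 01010100000 = 512 + 128 + 32 = 672 ✓



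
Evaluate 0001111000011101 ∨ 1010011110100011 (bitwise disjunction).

OR: 1 when either bit is 1
  0001111000011101
| 1010011110100011
------------------
  1011111110111111
Decimal: 7709 | 42915 = 49087



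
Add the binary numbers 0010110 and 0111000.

Add column by column from the right: bit + bit + carry-in; write the sum mod 2, carry 1 when the sum is 2 or 3.
carry:  1100000
        0010110
+       0111000
---------------
       01001110
(the carry out of the leftmost column, 0, becomes the leading bit)
Decimal check:
  0010110 = 16 + 4 + 2 = 22
  0111000 = 32 + 16 + 8 = 56
  22 + 56 = 78, and 01001110 = 64 + 8 + 4 + 2 = 78 ✓



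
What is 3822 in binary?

Using repeated division by 2:
3822 ÷ 2 = 1911 remainder 0
1911 ÷ 2 = 955 remainder 1
955 ÷ 2 = 477 remainder 1
477 ÷ 2 = 238 remainder 1
238 ÷ 2 = 119 remainder 0
119 ÷ 2 = 59 remainder 1
59 ÷ 2 = 29 remainder 1
29 ÷ 2 = 14 remainder 1
14 ÷ 2 = 7 remainder 0
7 ÷ 2 = 3 remainder 1
3 ÷ 2 = 1 remainder 1
1 ÷ 2 = 0 remainder 1
Reading remainders bottom to top: 111011101110



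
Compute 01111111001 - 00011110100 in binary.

Method 1 - Direct subtraction (column by column from the right: bit − bit − borrow-in; if negative, add 2 and borrow 1 from the next column):
borrow: 00000001000
        01111111001
-       00011110100
-------------------
        01100000101

Method 2 - Add two's complement:
Two's complement of 00011110100: invert → 11100001011, add 1 → 11100001100
  01111111001
+ 11100001100
-------------
 101100000101  (end carry out of the top bit = 1)
Discarding the end carry: 01100000101
Decimal check:
  01111111001 = 512 + 256 + 128 + 64 + 32 + 16 + 8 + 1 = 1017
  00011110100 = 128 + 64 + 32 + 16 + 4 = 244
  1017 - 244 = 773, and 01100000101 = 512 + 256 + 4 + 1 = 773 ✓



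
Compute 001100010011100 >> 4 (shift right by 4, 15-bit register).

Original: 001100010011100 (decimal 6300)
Shift right by 4 positions
Drop the 4 low bits; fill with zeros on the left
Result: 000000110001001 (decimal 393)
Equivalent: 6300 >> 4 = 6300 ÷ 2^4 = 393



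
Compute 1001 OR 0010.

OR: 1 when either bit is 1
  1001
| 0010
------
  1011
Decimal: 9 | 2 = 11



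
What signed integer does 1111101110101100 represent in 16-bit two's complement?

Binary: 1111101110101100
Sign bit: 1 (negative)
Invert: 0000010001010011
Add 1:  0000010001010100
Magnitude: 0000010001010100 = 1024 + 64 + 16 + 4 = 1108
Value: -1108



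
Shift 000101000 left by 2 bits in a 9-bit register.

Original: 000101000 (decimal 40)
Shift left by 2 positions
Append 2 zeros on the right
Result: 010100000 (decimal 160)
Equivalent: 40 << 2 = 40 × 2^2 = 160



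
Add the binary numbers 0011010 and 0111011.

Add column by column from the right: bit + bit + carry-in; write the sum mod 2, carry 1 when the sum is 2 or 3.
carry:  1110100
        0011010
+       0111011
---------------
       01010101
(the carry out of the leftmost column, 0, becomes the leading bit)
Decimal check:
  0011010 = 16 + 8 + 2 = 26
  0111011 = 32 + 16 + 8 + 2 + 1 = 59
  26 + 59 = 85, and 01010101 = 64 + 16 + 4 + 1 = 85 ✓



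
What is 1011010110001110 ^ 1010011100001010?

XOR: 1 when bits differ
  1011010110001110
^ 1010011100001010
------------------
  0001001010000100
Decimal: 46478 ^ 42762 = 4740



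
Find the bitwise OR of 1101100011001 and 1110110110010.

OR: 1 when either bit is 1
  1101100011001
| 1110110110010
---------------
  1111110111011
Decimal: 6937 | 7602 = 8123



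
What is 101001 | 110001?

OR: 1 when either bit is 1
  101001
| 110001
--------
  111001
Decimal: 41 | 49 = 57



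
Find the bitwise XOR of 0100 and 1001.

XOR: 1 when bits differ
  0100
^ 1001
------
  1101
Decimal: 4 ^ 9 = 13



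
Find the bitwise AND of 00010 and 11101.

AND: 1 only when both bits are 1
  00010
& 11101
-------
  00000
Decimal: 2 & 29 = 0



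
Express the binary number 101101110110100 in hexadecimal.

Group into 4-bit nibbles from right:
  0101 = 5
  1011 = B
  1011 = B
  0100 = 4
Result: 5BB4



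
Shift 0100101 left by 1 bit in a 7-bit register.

Original: 0100101 (decimal 37)
Shift left by 1 position
Append 1 zero on the right
Result: 1001010 (decimal 74)
Equivalent: 37 << 1 = 37 × 2^1 = 74



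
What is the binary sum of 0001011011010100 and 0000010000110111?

Add column by column from the right: bit + bit + carry-in; write the sum mod 2, carry 1 when the sum is 2 or 3.
carry:  0000100111101000
        0001011011010100
+       0000010000110111
------------------------
       00001101100001011
(the carry out of the leftmost column, 0, becomes the leading bit)
Decimal check:
  0001011011010100 = 4096 + 1024 + 512 + 128 + 64 + 16 + 4 = 5844
  0000010000110111 = 1024 + 32 + 16 + 4 + 2 + 1 = 1079
  5844 + 1079 = 6923, and 00001101100001011 = 4096 + 2048 + 512 + 256 + 8 + 2 + 1 = 6923 ✓



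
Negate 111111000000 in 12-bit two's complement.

Original (sign bit 1, negative): 111111000000
Step 1 - Invert all bits: 000000111111
Step 2 - Add 1: 000001000000
Verification: 111111000000 + 000001000000 = 1000000000000; discarding the end carry (carry out of the top bit) leaves the 12-bit value 000000000000, as required for x + (-x)



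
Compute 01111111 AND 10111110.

AND: 1 only when both bits are 1
  01111111
& 10111110
----------
  00111110
Decimal: 127 & 190 = 62



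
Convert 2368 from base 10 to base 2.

Using repeated division by 2:
2368 ÷ 2 = 1184 remainder 0
1184 ÷ 2 = 592 remainder 0
592 ÷ 2 = 296 remainder 0
296 ÷ 2 = 148 remainder 0
148 ÷ 2 = 74 remainder 0
74 ÷ 2 = 37 remainder 0
37 ÷ 2 = 18 remainder 1
18 ÷ 2 = 9 remainder 0
9 ÷ 2 = 4 remainder 1
4 ÷ 2 = 2 remainder 0
2 ÷ 2 = 1 remainder 0
1 ÷ 2 = 0 remainder 1
Reading remainders bottom to top: 100101000000



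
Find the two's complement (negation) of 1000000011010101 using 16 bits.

Original (sign bit 1, negative): 1000000011010101
Step 1 - Invert all bits: 0111111100101010
Step 2 - Add 1: 0111111100101011
Verification: 1000000011010101 + 0111111100101011 = 10000000000000000; discarding the end carry (carry out of the top bit) leaves the 16-bit value 0000000000000000, as required for x + (-x)



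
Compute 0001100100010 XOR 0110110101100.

XOR: 1 when bits differ
  0001100100010
^ 0110110101100
---------------
  0111010001110
Decimal: 802 ^ 3500 = 3726



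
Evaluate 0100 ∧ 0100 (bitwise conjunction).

AND: 1 only when both bits are 1
  0100
& 0100
------
  0100
Decimal: 4 & 4 = 4



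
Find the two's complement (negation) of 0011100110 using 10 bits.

Original: 0011100110
Step 1 - Invert all bits: 1100011001
Step 2 - Add 1: 1100011010
Verification: 0011100110 + 1100011010 = 10000000000; discarding the end carry (carry out of the top bit) leaves the 10-bit value 0000000000, as required for x + (-x)



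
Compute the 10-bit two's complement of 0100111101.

Original: 0100111101
Step 1 - Invert all bits: 1011000010
Step 2 - Add 1: 1011000011
Verification: 0100111101 + 1011000011 = 10000000000; discarding the end carry (carry out of the top bit) leaves the 10-bit value 0000000000, as required for x + (-x)



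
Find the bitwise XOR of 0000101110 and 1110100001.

XOR: 1 when bits differ
  0000101110
^ 1110100001
------------
  1110001111
Decimal: 46 ^ 929 = 911



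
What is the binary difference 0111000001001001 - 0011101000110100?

Method 1 - Direct subtraction (column by column from the right: bit − bit − borrow-in; if negative, add 2 and borrow 1 from the next column):
borrow: 0111110001101000
        0111000001001001
-       0011101000110100
------------------------
        0011011000010101

Method 2 - Add two's complement:
Two's complement of 0011101000110100: invert → 1100010111001011, add 1 → 1100010111001100
  0111000001001001
+ 1100010111001100
------------------
 10011011000010101  (end carry out of the top bit = 1)
Discarding the end carry: 0011011000010101
Decimal check:
  0111000001001001 = 16384 + 8192 + 4096 + 64 + 8 + 1 = 28745
  0011101000110100 = 8192 + 4096 + 2048 + 512 + 32 + 16 + 4 = 14900
  28745 - 14900 = 13845, and 0011011000010101 = 8192 + 4096 + 1024 + 512 + 16 + 4 + 1 = 13845 ✓



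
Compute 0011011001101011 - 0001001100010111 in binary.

Method 1 - Direct subtraction (column by column from the right: bit − bit − borrow-in; if negative, add 2 and borrow 1 from the next column):
borrow: 0000011000101000
        0011011001101011
-       0001001100010111
------------------------
        0010001101010100

Method 2 - Add two's complement:
Two's complement of 0001001100010111: invert → 1110110011101000, add 1 → 1110110011101001
  0011011001101011
+ 1110110011101001
------------------
 10010001101010100  (end carry out of the top bit = 1)
Discarding the end carry: 0010001101010100
Decimal check:
  0011011001101011 = 8192 + 4096 + 1024 + 512 + 64 + 32 + 8 + 2 + 1 = 13931
  0001001100010111 = 4096 + 512 + 256 + 16 + 4 + 2 + 1 = 4887
  13931 - 4887 = 9044, and 0010001101010100 = 8192 + 512 + 256 + 64 + 16 + 4 = 9044 ✓



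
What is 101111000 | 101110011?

OR: 1 when either bit is 1
  101111000
| 101110011
-----------
  101111011
Decimal: 376 | 371 = 379



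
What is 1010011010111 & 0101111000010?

AND: 1 only when both bits are 1
  1010011010111
& 0101111000010
---------------
  0000011000010
Decimal: 5335 & 3010 = 194



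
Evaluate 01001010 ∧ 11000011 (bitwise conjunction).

AND: 1 only when both bits are 1
  01001010
& 11000011
----------
  01000010
Decimal: 74 & 195 = 66



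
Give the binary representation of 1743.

Using repeated division by 2:
1743 ÷ 2 = 871 remainder 1
871 ÷ 2 = 435 remainder 1
435 ÷ 2 = 217 remainder 1
217 ÷ 2 = 108 remainder 1
108 ÷ 2 = 54 remainder 0
54 ÷ 2 = 27 remainder 0
27 ÷ 2 = 13 remainder 1
13 ÷ 2 = 6 remainder 1
6 ÷ 2 = 3 remainder 0
3 ÷ 2 = 1 remainder 1
1 ÷ 2 = 0 remainder 1
Reading remainders bottom to top: 11011001111



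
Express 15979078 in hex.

Using repeated division by 16 (digits 10–15 are A–F):
15979078 ÷ 16 = 998692 remainder 6
998692 ÷ 16 = 62418 remainder 4
62418 ÷ 16 = 3901 remainder 2
3901 ÷ 16 = 243 remainder 13 (D)
243 ÷ 16 = 15 remainder 3
15 ÷ 16 = 0 remainder 15 (F)
Reading remainders bottom to top: F3D246



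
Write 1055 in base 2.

Using repeated division by 2:
1055 ÷ 2 = 527 remainder 1
527 ÷ 2 = 263 remainder 1
263 ÷ 2 = 131 remainder 1
131 ÷ 2 = 65 remainder 1
65 ÷ 2 = 32 remainder 1
32 ÷ 2 = 16 remainder 0
16 ÷ 2 = 8 remainder 0
8 ÷ 2 = 4 remainder 0
4 ÷ 2 = 2 remainder 0
2 ÷ 2 = 1 remainder 0
1 ÷ 2 = 0 remainder 1
Reading remainders bottom to top: 10000011111



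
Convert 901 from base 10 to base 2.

Using repeated division by 2:
901 ÷ 2 = 450 remainder 1
450 ÷ 2 = 225 remainder 0
225 ÷ 2 = 112 remainder 1
112 ÷ 2 = 56 remainder 0
56 ÷ 2 = 28 remainder 0
28 ÷ 2 = 14 remainder 0
14 ÷ 2 = 7 remainder 0
7 ÷ 2 = 3 remainder 1
3 ÷ 2 = 1 remainder 1
1 ÷ 2 = 0 remainder 1
Reading remainders bottom to top: 1110000101



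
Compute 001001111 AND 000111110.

AND: 1 only when both bits are 1
  001001111
& 000111110
-----------
  000001110
Decimal: 79 & 62 = 14



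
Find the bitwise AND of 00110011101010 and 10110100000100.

AND: 1 only when both bits are 1
  00110011101010
& 10110100000100
----------------
  00110000000000
Decimal: 3306 & 11524 = 3072



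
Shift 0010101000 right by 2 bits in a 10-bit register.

Original: 0010101000 (decimal 168)
Shift right by 2 positions
Drop the 2 low bits; fill with zeros on the left
Result: 0000101010 (decimal 42)
Equivalent: 168 >> 2 = 168 ÷ 2^2 = 42



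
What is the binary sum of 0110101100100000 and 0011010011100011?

Add column by column from the right: bit + bit + carry-in; write the sum mod 2, carry 1 when the sum is 2 or 3.
carry:  1111111111000000
        0110101100100000
+       0011010011100011
------------------------
       01010000000000011
(the carry out of the leftmost column, 0, becomes the leading bit)
Decimal check:
  0110101100100000 = 16384 + 8192 + 2048 + 512 + 256 + 32 = 27424
  0011010011100011 = 8192 + 4096 + 1024 + 128 + 64 + 32 + 2 + 1 = 13539
  27424 + 13539 = 40963, and 01010000000000011 = 32768 + 8192 + 2 + 1 = 40963 ✓



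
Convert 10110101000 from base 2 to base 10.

Sum of powers of 2 for each 1-bit:
2^3 + 2^5 + 2^7 + 2^8 + 2^10
= 8 + 32 + 128 + 256 + 1024
= 1448



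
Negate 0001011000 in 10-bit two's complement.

Original: 0001011000
Step 1 - Invert all bits: 1110100111
Step 2 - Add 1: 1110101000
Verification: 0001011000 + 1110101000 = 10000000000; discarding the end carry (carry out of the top bit) leaves the 10-bit value 0000000000, as required for x + (-x)



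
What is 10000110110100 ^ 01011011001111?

XOR: 1 when bits differ
  10000110110100
^ 01011011001111
----------------
  11011101111011
Decimal: 8628 ^ 5839 = 14203



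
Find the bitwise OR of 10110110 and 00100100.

OR: 1 when either bit is 1
  10110110
| 00100100
----------
  10110110
Decimal: 182 | 36 = 182



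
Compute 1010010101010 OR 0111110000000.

OR: 1 when either bit is 1
  1010010101010
| 0111110000000
---------------
  1111110101010
Decimal: 5290 | 3968 = 8106



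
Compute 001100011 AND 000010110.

AND: 1 only when both bits are 1
  001100011
& 000010110
-----------
  000000010
Decimal: 99 & 22 = 2



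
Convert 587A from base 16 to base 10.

Expand by place value (powers of 16):
Digit values: A = 10
587A = 5 × 16^3 + 8 × 16^2 + 7 × 16^1 + 10 × 16^0
= 5 × 4096 + 8 × 256 + 7 × 16 + 10 × 1
= 20480 + 2048 + 112 + 10
= 22650



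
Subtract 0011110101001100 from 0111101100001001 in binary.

Method 1 - Direct subtraction (column by column from the right: bit − bit − borrow-in; if negative, add 2 and borrow 1 from the next column):
borrow: 0111101111111000
        0111101100001001
-       0011110101001100
------------------------
        0011110110111101

Method 2 - Add two's complement:
Two's complement of 0011110101001100: invert → 1100001010110011, add 1 → 1100001010110100
  0111101100001001
+ 1100001010110100
------------------
 10011110110111101  (end carry out of the top bit = 1)
Discarding the end carry: 0011110110111101
Decimal check:
  0111101100001001 = 16384 + 8192 + 4096 + 2048 + 512 + 256 + 8 + 1 = 31497
  0011110101001100 = 8192 + 4096 + 2048 + 1024 + 256 + 64 + 8 + 4 = 15692
  31497 - 15692 = 15805, and 0011110110111101 = 8192 + 4096 + 2048 + 1024 + 256 + 128 + 32 + 16 + 8 + 4 + 1 = 15805 ✓



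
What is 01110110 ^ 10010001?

XOR: 1 when bits differ
  01110110
^ 10010001
----------
  11100111
Decimal: 118 ^ 145 = 231



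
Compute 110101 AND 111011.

AND: 1 only when both bits are 1
  110101
& 111011
--------
  110001
Decimal: 53 & 59 = 49



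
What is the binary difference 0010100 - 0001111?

Method 1 - Direct subtraction (column by column from the right: bit − bit − borrow-in; if negative, add 2 and borrow 1 from the next column):
borrow: 0011110
        0010100
-       0001111
---------------
        0000101

Method 2 - Add two's complement:
Two's complement of 0001111: invert → 1110000, add 1 → 1110001
  0010100
+ 1110001
---------
 10000101  (end carry out of the top bit = 1)
Discarding the end carry: 0000101
Decimal check:
  0010100 = 16 + 4 = 20
  0001111 = 8 + 4 + 2 + 1 = 15
  20 - 15 = 5, and 0000101 = 4 + 1 = 5 ✓



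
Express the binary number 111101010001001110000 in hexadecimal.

Group into 4-bit nibbles from right:
  0001 = 1
  1110 = E
  1010 = A
  0010 = 2
  0111 = 7
  0000 = 0
Result: 1EA270



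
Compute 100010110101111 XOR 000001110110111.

XOR: 1 when bits differ
  100010110101111
^ 000001110110111
-----------------
  100011000011000
Decimal: 17839 ^ 951 = 17944



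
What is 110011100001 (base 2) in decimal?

Sum of powers of 2 for each 1-bit:
2^0 + 2^5 + 2^6 + 2^7 + 2^10 + 2^11
= 1 + 32 + 64 + 128 + 1024 + 2048
= 3297



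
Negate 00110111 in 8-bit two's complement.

Original: 00110111
Step 1 - Invert all bits: 11001000
Step 2 - Add 1: 11001001
Verification: 00110111 + 11001001 = 100000000; discarding the end carry (carry out of the top bit) leaves the 8-bit value 00000000, as required for x + (-x)



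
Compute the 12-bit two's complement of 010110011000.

Original: 010110011000
Step 1 - Invert all bits: 101001100111
Step 2 - Add 1: 101001101000
Verification: 010110011000 + 101001101000 = 1000000000000; discarding the end carry (carry out of the top bit) leaves the 12-bit value 000000000000, as required for x + (-x)



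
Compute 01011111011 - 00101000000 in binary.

Method 1 - Direct subtraction (column by column from the right: bit − bit − borrow-in; if negative, add 2 and borrow 1 from the next column):
borrow: 01000000000
        01011111011
-       00101000000
-------------------
        00110111011

Method 2 - Add two's complement:
Two's complement of 00101000000: invert → 11010111111, add 1 → 11011000000
  01011111011
+ 11011000000
-------------
 100110111011  (end carry out of the top bit = 1)
Discarding the end carry: 00110111011
Decimal check:
  01011111011 = 512 + 128 + 64 + 32 + 16 + 8 + 2 + 1 = 763
  00101000000 = 256 + 64 = 320
  763 - 320 = 443, and 00110111011 = 256 + 128 + 32 + 16 + 8 + 2 + 1 = 443 ✓



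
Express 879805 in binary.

Using repeated division by 2:
879805 ÷ 2 = 439902 remainder 1
439902 ÷ 2 = 219951 remainder 0
219951 ÷ 2 = 109975 remainder 1
109975 ÷ 2 = 54987 remainder 1
54987 ÷ 2 = 27493 remainder 1
27493 ÷ 2 = 13746 remainder 1
13746 ÷ 2 = 6873 remainder 0
6873 ÷ 2 = 3436 remainder 1
3436 ÷ 2 = 1718 remainder 0
1718 ÷ 2 = 859 remainder 0
859 ÷ 2 = 429 remainder 1
429 ÷ 2 = 214 remainder 1
214 ÷ 2 = 107 remainder 0
107 ÷ 2 = 53 remainder 1
53 ÷ 2 = 26 remainder 1
26 ÷ 2 = 13 remainder 0
13 ÷ 2 = 6 remainder 1
6 ÷ 2 = 3 remainder 0
3 ÷ 2 = 1 remainder 1
1 ÷ 2 = 0 remainder 1
Reading remainders bottom to top: 11010110110010111101



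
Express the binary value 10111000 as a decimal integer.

Sum of powers of 2 for each 1-bit:
2^3 + 2^4 + 2^5 + 2^7
= 8 + 16 + 32 + 128
= 184



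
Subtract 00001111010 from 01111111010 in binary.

Method 1 - Direct subtraction (column by column from the right: bit − bit − borrow-in; if negative, add 2 and borrow 1 from the next column):
borrow: 00000000000
        01111111010
-       00001111010
-------------------
        01110000000

Method 2 - Add two's complement:
Two's complement of 00001111010: invert → 11110000101, add 1 → 11110000110
  01111111010
+ 11110000110
-------------
 101110000000  (end carry out of the top bit = 1)
Discarding the end carry: 01110000000
Decimal check:
  01111111010 = 512 + 256 + 128 + 64 + 32 + 16 + 8 + 2 = 1018
  00001111010 = 64 + 32 + 16 + 8 + 2 = 122
  1018 - 122 = 896, and 01110000000 = 512 + 256 + 128 = 896 ✓



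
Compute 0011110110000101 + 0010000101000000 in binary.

Add column by column from the right: bit + bit + carry-in; write the sum mod 2, carry 1 when the sum is 2 or 3.
carry:  0100001000000000
        0011110110000101
+       0010000101000000
------------------------
       00101111011000101
(the carry out of the leftmost column, 0, becomes the leading bit)
Decimal check:
  0011110110000101 = 8192 + 4096 + 2048 + 1024 + 256 + 128 + 4 + 1 = 15749
  0010000101000000 = 8192 + 256 + 64 = 8512
  15749 + 8512 = 24261, and 00101111011000101 = 16384 + 4096 + 2048 + 1024 + 512 + 128 + 64 + 4 + 1 = 24261 ✓



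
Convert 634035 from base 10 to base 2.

Using repeated division by 2:
634035 ÷ 2 = 317017 remainder 1
317017 ÷ 2 = 158508 remainder 1
158508 ÷ 2 = 79254 remainder 0
79254 ÷ 2 = 39627 remainder 0
39627 ÷ 2 = 19813 remainder 1
19813 ÷ 2 = 9906 remainder 1
9906 ÷ 2 = 4953 remainder 0
4953 ÷ 2 = 2476 remainder 1
2476 ÷ 2 = 1238 remainder 0
1238 ÷ 2 = 619 remainder 0
619 ÷ 2 = 309 remainder 1
309 ÷ 2 = 154 remainder 1
154 ÷ 2 = 77 remainder 0
77 ÷ 2 = 38 remainder 1
38 ÷ 2 = 19 remainder 0
19 ÷ 2 = 9 remainder 1
9 ÷ 2 = 4 remainder 1
4 ÷ 2 = 2 remainder 0
2 ÷ 2 = 1 remainder 0
1 ÷ 2 = 0 remainder 1
Reading remainders bottom to top: 10011010110010110011



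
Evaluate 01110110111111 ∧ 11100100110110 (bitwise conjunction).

AND: 1 only when both bits are 1
  01110110111111
& 11100100110110
----------------
  01100100110110
Decimal: 7615 & 14646 = 6454



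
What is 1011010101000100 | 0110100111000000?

OR: 1 when either bit is 1
  1011010101000100
| 0110100111000000
------------------
  1111110111000100
Decimal: 46404 | 27072 = 64964



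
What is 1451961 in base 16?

Using repeated division by 16 (digits 10–15 are A–F):
1451961 ÷ 16 = 90747 remainder 9
90747 ÷ 16 = 5671 remainder 11 (B)
5671 ÷ 16 = 354 remainder 7
354 ÷ 16 = 22 remainder 2
22 ÷ 16 = 1 remainder 6
1 ÷ 16 = 0 remainder 1
Reading remainders bottom to top: 1627B9



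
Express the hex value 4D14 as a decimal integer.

Expand by place value (powers of 16):
Digit values: D = 13
4D14 = 4 × 16^3 + 13 × 16^2 + 1 × 16^1 + 4 × 16^0
= 4 × 4096 + 13 × 256 + 1 × 16 + 4 × 1
= 16384 + 3328 + 16 + 4
= 19732



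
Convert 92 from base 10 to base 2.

Using repeated division by 2:
92 ÷ 2 = 46 remainder 0
46 ÷ 2 = 23 remainder 0
23 ÷ 2 = 11 remainder 1
11 ÷ 2 = 5 remainder 1
5 ÷ 2 = 2 remainder 1
2 ÷ 2 = 1 remainder 0
1 ÷ 2 = 0 remainder 1
Reading remainders bottom to top: 1011100

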